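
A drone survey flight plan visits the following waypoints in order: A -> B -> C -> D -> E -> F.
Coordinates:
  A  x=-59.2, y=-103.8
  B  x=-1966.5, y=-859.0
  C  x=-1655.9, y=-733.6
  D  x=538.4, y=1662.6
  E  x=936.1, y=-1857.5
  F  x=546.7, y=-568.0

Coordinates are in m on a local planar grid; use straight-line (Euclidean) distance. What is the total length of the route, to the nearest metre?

10525 m

Leg distances:
A→B: 2051.4 m  (cumulative 2051.4 m)
B→C: 335.0 m  (cumulative 2386.3 m)
C→D: 3249.1 m  (cumulative 5635.4 m)
D→E: 3542.5 m  (cumulative 9177.9 m)
E→F: 1347.0 m  (cumulative 10524.9 m)
Total route length ≈ 10525 m.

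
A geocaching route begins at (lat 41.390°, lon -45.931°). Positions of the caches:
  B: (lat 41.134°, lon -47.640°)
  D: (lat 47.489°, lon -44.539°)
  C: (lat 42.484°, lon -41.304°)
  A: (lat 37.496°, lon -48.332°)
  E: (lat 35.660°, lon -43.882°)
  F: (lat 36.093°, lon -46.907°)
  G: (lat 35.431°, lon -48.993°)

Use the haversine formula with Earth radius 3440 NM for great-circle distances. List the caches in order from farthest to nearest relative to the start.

G, D, E, F, A, C, B

Distance from the start at (lat 41.390°, lon -45.931°) to each:
G (lat 35.431°, lon -48.993°): 385.6 NM
D (lat 47.489°, lon -44.539°): 371.0 NM
E (lat 35.660°, lon -43.882°): 357.2 NM
F (lat 36.093°, lon -46.907°): 321.3 NM
A (lat 37.496°, lon -48.332°): 258.9 NM
C (lat 42.484°, lon -41.304°): 216.8 NM
B (lat 41.134°, lon -47.640°): 78.6 NM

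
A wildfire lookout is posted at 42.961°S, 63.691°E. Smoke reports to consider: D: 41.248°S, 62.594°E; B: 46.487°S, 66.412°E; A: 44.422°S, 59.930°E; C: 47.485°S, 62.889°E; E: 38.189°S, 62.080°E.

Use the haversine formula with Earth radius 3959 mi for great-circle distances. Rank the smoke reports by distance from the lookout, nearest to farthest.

Computing each great-circle distance from 42.961°S, 63.691°E:
D 41.248°S, 62.594°E: 131.0 mi
A 44.422°S, 59.930°E: 213.3 mi
B 46.487°S, 66.412°E: 277.8 mi
C 47.485°S, 62.889°E: 315.0 mi
E 38.189°S, 62.080°E: 340.4 mi

D, A, B, C, E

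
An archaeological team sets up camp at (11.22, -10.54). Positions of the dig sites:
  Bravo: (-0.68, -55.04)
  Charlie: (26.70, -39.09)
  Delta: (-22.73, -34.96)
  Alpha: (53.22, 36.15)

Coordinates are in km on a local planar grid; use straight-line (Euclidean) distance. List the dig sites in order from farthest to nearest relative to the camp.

Distances from the camp:
Alpha (53.22, 36.15): 62.8 km
Bravo (-0.68, -55.04): 46.1 km
Delta (-22.73, -34.96): 41.8 km
Charlie (26.70, -39.09): 32.5 km

Alpha, Bravo, Delta, Charlie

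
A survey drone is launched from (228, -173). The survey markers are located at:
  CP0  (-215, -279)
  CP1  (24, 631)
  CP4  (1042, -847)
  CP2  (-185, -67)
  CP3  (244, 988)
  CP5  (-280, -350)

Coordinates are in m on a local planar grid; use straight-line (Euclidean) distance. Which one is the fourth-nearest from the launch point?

Distances from the launch point ((228, -173)):
CP2: 426.4 m
CP0: 455.5 m
CP5: 538.0 m
CP1: 829.5 m
CP4: 1056.8 m
CP3: 1161.1 m
The fourth-nearest is CP1 at 829.5 m.

CP1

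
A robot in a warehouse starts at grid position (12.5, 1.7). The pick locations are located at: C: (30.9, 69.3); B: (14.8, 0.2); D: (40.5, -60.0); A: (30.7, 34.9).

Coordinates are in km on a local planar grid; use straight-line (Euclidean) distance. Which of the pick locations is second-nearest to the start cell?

A

Distance to each, sorted:
B: 2.7 km
A: 37.9 km
D: 67.8 km
C: 70.1 km
The second-nearest is A at 37.9 km.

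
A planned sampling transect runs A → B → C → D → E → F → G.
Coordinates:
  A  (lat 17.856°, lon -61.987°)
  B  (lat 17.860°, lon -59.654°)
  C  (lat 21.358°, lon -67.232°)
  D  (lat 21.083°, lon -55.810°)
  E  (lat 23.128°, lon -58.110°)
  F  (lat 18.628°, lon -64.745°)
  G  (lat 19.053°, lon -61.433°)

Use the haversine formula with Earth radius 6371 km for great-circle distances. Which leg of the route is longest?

Leg distances:
A→B: 246.9 km
B→C: 883.7 km
C→D: 1184.1 km
D→E: 328.4 km
E→F: 851.6 km
F→G: 351.7 km
The longest leg is C–D at 1184.1 km.

C–D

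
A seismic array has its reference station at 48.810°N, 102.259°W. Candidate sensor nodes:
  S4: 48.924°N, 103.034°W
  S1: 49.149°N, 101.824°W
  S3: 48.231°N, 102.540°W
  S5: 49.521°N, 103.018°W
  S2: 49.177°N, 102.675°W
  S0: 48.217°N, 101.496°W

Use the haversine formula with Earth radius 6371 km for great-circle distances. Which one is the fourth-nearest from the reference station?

S3

Distance to each, sorted:
S1: 49.3 km
S2: 50.9 km
S4: 58.1 km
S3: 67.6 km
S0: 86.6 km
S5: 96.4 km
The fourth-nearest is S3 at 67.6 km.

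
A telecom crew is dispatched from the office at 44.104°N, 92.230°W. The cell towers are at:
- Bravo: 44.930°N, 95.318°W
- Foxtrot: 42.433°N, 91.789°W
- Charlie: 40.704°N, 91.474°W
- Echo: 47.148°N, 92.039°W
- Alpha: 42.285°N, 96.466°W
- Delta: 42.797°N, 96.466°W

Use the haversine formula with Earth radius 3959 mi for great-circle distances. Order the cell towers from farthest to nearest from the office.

Alpha, Charlie, Delta, Echo, Bravo, Foxtrot

Distance from the office at 44.104°N, 92.230°W to each:
Alpha 42.285°N, 96.466°W: 247.6 mi
Charlie 40.704°N, 91.474°W: 238.1 mi
Delta 42.797°N, 96.466°W: 230.8 mi
Echo 47.148°N, 92.039°W: 210.5 mi
Bravo 44.930°N, 95.318°W: 162.5 mi
Foxtrot 42.433°N, 91.789°W: 117.6 mi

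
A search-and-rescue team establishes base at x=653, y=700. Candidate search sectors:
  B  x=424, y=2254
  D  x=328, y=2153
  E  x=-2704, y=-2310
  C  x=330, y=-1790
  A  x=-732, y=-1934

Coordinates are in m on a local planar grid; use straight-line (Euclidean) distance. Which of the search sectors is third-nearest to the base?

Distance to each, sorted:
D: 1488.9 m
B: 1570.8 m
C: 2510.9 m
A: 2975.9 m
E: 4508.8 m
The third-nearest is C at 2510.9 m.

C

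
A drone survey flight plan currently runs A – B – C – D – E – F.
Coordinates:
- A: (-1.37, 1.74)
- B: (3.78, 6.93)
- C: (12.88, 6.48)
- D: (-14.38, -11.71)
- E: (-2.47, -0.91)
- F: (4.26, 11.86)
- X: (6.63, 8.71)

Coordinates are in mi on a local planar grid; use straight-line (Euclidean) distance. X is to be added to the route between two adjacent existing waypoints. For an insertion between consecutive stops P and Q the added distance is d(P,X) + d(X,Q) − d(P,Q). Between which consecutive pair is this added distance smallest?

Added distance for inserting X between each consecutive pair:
A–B: 6.7 mi
B–C: 0.9 mi
C–D: 3.2 mi
D–E: 26.5 mi
E–F: 2.7 mi
Smallest added distance is 0.9 mi, inserting between B and C.

between B and C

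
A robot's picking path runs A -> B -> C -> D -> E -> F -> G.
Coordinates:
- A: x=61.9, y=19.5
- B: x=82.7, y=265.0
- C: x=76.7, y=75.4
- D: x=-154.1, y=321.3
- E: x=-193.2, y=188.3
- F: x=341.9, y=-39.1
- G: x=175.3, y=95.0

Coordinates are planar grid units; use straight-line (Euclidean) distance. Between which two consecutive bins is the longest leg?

E–F

Leg distances:
A→B: 246.4
B→C: 189.7
C→D: 337.2
D→E: 138.6
E→F: 581.4
F→G: 213.9
The longest leg is E–F at 581.4.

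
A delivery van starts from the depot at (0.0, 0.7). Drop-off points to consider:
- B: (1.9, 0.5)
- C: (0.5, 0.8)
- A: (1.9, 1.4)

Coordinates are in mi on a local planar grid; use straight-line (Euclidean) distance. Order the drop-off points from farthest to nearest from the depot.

Distance from the depot at (0.0, 0.7) to each:
A (1.9, 1.4): 2.0 mi
B (1.9, 0.5): 1.9 mi
C (0.5, 0.8): 0.5 mi

A, B, C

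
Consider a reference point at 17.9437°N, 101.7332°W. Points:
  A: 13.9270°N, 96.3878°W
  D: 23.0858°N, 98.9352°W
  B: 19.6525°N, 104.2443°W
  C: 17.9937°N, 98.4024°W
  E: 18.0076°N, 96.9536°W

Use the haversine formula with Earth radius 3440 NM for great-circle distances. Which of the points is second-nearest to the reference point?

C

Distances from the reference point (17.9437°N, 101.7332°W):
B: 175.8 NM
C: 190.2 NM
E: 273.0 NM
D: 346.5 NM
A: 391.6 NM
The second-nearest is C at 190.2 NM.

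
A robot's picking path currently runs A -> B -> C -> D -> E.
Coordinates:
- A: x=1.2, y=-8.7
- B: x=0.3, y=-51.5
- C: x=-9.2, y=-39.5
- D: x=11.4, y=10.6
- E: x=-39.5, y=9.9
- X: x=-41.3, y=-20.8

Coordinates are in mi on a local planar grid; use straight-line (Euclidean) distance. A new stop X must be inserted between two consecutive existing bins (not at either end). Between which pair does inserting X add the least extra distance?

between D and E

Added distance for inserting X between each consecutive pair:
A–B: 53.1 mi
B–C: 73.5 mi
C–D: 44.3 mi
D–E: 41.2 mi
Smallest added distance is 41.2 mi, inserting between D and E.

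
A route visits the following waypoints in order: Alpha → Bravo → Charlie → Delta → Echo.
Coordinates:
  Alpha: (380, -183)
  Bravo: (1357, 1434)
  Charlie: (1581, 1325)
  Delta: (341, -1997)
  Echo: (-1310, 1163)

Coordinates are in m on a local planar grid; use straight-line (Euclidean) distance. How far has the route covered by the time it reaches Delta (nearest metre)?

Leg distances:
Alpha→Bravo: 1889.2 m  (cumulative 1889.2 m)
Bravo→Charlie: 249.1 m  (cumulative 2138.3 m)
Charlie→Delta: 3545.9 m  (cumulative 5684.2 m)
Cumulative distance at Delta ≈ 5684 m.

5684 m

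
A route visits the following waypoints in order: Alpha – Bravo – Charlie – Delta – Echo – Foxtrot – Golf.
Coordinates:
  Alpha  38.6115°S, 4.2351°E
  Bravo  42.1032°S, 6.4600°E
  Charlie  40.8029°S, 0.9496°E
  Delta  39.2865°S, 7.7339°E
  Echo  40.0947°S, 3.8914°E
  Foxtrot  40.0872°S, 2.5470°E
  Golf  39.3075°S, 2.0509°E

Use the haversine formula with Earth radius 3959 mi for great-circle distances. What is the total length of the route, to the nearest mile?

Leg distances:
Alpha→Bravo: 268.2 mi  (cumulative 268.2 mi)
Bravo→Charlie: 299.1 mi  (cumulative 567.3 mi)
Charlie→Delta: 373.7 mi  (cumulative 941.0 mi)
Delta→Echo: 211.8 mi  (cumulative 1152.8 mi)
Echo→Foxtrot: 71.1 mi  (cumulative 1223.9 mi)
Foxtrot→Golf: 60.0 mi  (cumulative 1283.9 mi)
Total route length ≈ 1284 mi.

1284 mi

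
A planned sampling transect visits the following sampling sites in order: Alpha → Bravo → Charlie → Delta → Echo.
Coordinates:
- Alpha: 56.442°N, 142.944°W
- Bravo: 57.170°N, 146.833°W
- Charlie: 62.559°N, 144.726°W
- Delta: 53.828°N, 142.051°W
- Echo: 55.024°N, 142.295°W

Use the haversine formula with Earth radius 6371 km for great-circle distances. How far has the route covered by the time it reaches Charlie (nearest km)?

861 km

Leg distances:
Alpha→Bravo: 250.2 km  (cumulative 250.2 km)
Bravo→Charlie: 610.6 km  (cumulative 860.7 km)
Cumulative distance at Charlie ≈ 861 km.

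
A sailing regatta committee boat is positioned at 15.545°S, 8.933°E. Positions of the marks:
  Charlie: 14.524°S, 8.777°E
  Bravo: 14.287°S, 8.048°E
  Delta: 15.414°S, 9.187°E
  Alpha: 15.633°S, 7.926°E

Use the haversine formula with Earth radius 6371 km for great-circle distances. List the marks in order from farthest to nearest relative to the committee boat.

Bravo, Charlie, Alpha, Delta

Computing each great-circle distance from 15.545°S, 8.933°E:
Bravo 14.287°S, 8.048°E: 169.1 km
Charlie 14.524°S, 8.777°E: 114.8 km
Alpha 15.633°S, 7.926°E: 108.3 km
Delta 15.414°S, 9.187°E: 30.9 km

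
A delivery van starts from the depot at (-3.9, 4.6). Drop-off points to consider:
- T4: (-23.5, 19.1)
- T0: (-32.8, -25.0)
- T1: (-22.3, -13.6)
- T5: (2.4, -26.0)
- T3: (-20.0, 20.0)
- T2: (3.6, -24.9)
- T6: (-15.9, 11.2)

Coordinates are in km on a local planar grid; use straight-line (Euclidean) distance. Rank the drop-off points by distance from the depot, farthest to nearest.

T0, T5, T2, T1, T4, T3, T6

Distance from the depot at (-3.9, 4.6) to each:
T0 (-32.8, -25.0): 41.4 km
T5 (2.4, -26.0): 31.2 km
T2 (3.6, -24.9): 30.4 km
T1 (-22.3, -13.6): 25.9 km
T4 (-23.5, 19.1): 24.4 km
T3 (-20.0, 20.0): 22.3 km
T6 (-15.9, 11.2): 13.7 km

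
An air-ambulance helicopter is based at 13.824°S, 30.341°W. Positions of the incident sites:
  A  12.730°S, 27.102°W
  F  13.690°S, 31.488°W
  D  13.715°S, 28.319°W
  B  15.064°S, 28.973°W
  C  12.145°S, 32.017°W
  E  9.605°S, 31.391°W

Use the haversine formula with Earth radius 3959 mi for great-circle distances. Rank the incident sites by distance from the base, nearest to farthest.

F, B, D, C, A, E

Distances from the base:
F 13.690°S, 31.488°W: 77.5 mi
B 15.064°S, 28.973°W: 125.4 mi
D 13.715°S, 28.319°W: 135.9 mi
C 12.145°S, 32.017°W: 161.8 mi
A 12.730°S, 27.102°W: 230.6 mi
E 9.605°S, 31.391°W: 300.0 mi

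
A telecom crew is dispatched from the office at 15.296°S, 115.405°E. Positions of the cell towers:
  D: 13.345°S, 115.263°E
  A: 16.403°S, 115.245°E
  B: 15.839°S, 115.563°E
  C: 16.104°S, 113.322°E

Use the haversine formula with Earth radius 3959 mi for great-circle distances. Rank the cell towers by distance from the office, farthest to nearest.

Computing each great-circle distance from 15.296°S, 115.405°E:
C 16.104°S, 113.322°E: 149.4 mi
D 13.345°S, 115.263°E: 135.1 mi
A 16.403°S, 115.245°E: 77.2 mi
B 15.839°S, 115.563°E: 39.0 mi

C, D, A, B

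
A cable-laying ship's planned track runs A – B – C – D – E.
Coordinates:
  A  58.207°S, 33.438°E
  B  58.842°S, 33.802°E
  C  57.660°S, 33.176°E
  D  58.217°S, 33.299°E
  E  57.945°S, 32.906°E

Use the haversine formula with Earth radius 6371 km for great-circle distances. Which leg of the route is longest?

Leg distances:
A→B: 73.7 km
B→C: 136.4 km
C→D: 62.4 km
D→E: 38.1 km
The longest leg is B–C at 136.4 km.

B–C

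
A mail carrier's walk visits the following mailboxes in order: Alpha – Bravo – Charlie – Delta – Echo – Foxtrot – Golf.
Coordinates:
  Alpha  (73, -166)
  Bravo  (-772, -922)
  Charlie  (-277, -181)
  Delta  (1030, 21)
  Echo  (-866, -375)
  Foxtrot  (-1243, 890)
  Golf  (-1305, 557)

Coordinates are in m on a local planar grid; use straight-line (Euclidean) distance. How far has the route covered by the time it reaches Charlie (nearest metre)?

Leg distances:
Alpha→Bravo: 1133.8 m  (cumulative 1133.8 m)
Bravo→Charlie: 891.1 m  (cumulative 2025.0 m)
Cumulative distance at Charlie ≈ 2025 m.

2025 m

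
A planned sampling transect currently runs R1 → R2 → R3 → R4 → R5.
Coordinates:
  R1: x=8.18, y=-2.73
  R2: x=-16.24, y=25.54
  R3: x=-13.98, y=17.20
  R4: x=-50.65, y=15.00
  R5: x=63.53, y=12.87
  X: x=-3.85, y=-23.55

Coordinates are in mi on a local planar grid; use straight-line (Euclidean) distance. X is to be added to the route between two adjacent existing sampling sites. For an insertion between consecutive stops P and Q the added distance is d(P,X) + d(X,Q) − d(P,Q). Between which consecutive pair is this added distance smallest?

Added distance for inserting X between each consecutive pair:
R1–R2: 37.3 mi
R2–R3: 84.0 mi
R3–R4: 65.9 mi
R4–R5: 23.0 mi
Smallest added distance is 23.0 mi, inserting between R4 and R5.

between R4 and R5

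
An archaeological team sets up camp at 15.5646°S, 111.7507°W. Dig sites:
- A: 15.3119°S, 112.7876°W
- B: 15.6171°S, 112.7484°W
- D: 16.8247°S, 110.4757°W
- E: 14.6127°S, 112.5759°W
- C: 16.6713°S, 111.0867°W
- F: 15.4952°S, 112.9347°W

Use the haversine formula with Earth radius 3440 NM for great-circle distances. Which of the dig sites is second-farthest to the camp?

C

Distances from the camp (15.5646°S, 111.7507°W):
D: 105.5 NM
C: 76.7 NM
E: 74.5 NM
F: 68.6 NM
A: 61.9 NM
B: 57.8 NM
The second-farthest is C at 76.7 NM.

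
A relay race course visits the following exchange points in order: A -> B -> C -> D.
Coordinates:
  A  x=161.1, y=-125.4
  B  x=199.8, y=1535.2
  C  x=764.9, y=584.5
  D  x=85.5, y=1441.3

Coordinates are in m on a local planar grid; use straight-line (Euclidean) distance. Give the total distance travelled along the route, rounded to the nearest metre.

Leg distances:
A→B: 1661.1 m  (cumulative 1661.1 m)
B→C: 1106.0 m  (cumulative 2767.0 m)
C→D: 1093.5 m  (cumulative 3860.5 m)
Total route length ≈ 3860 m.

3860 m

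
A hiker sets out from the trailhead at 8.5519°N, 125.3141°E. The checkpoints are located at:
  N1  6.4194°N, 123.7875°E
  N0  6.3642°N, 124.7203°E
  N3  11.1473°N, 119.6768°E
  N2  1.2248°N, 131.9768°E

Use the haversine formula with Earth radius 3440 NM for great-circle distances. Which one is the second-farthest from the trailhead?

N3

Distance to each, sorted:
N2: 593.4 NM
N3: 368.1 NM
N1: 157.0 NM
N0: 136.0 NM
The second-farthest is N3 at 368.1 NM.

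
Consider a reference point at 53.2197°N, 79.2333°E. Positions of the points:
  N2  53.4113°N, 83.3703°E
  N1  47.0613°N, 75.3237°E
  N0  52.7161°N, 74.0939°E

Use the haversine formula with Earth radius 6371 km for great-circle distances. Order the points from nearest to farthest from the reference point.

N2, N0, N1

Distances from the reference point:
N2 53.4113°N, 83.3703°E: 275.6 km
N0 52.7161°N, 74.0939°E: 348.6 km
N1 47.0613°N, 75.3237°E: 739.0 km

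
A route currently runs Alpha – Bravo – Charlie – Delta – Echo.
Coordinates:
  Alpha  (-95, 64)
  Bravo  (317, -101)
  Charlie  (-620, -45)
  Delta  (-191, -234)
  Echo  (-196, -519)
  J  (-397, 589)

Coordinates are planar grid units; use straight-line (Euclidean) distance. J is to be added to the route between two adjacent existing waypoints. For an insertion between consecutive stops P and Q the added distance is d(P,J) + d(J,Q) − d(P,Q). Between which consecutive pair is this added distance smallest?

Added distance for inserting J between each consecutive pair:
Alpha–Bravo: 1154.8
Bravo–Charlie: 726.3
Charlie–Delta: 1051.7
Delta–Echo: 1689.4
Smallest added distance is 726.3, inserting between Bravo and Charlie.

between Bravo and Charlie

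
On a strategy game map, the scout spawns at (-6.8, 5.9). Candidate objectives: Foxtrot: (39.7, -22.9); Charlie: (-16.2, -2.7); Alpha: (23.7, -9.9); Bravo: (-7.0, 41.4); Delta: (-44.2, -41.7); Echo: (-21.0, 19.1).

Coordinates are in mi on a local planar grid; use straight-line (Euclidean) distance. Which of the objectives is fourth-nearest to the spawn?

Distance to each, sorted:
Charlie: 12.7 mi
Echo: 19.4 mi
Alpha: 34.3 mi
Bravo: 35.5 mi
Foxtrot: 54.7 mi
Delta: 60.5 mi
The fourth-nearest is Bravo at 35.5 mi.

Bravo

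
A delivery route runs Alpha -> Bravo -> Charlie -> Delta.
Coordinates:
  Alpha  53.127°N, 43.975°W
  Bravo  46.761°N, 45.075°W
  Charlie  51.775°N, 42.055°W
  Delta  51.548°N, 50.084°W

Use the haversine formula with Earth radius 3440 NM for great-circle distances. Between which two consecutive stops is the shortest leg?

Leg distances:
Alpha→Bravo: 384.6 NM
Bravo→Charlie: 323.4 NM
Charlie→Delta: 299.2 NM
The shortest leg is Charlie–Delta at 299.2 NM.

Charlie–Delta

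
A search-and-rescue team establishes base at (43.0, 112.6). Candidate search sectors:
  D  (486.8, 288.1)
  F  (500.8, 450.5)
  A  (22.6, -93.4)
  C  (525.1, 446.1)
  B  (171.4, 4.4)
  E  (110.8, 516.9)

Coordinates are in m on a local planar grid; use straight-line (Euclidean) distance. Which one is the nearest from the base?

B

Distances from the base ((43.0, 112.6)):
B: 167.9 m
A: 207.0 m
E: 409.9 m
D: 477.2 m
F: 569.0 m
C: 586.2 m
The nearest is B at 167.9 m.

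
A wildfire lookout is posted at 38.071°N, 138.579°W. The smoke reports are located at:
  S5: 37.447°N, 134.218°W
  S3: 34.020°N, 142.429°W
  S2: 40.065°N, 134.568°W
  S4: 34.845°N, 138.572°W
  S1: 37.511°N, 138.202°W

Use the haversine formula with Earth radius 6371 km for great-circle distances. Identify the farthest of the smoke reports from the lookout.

S3

Distance to each, sorted:
S3: 568.0 km
S2: 411.1 km
S5: 389.6 km
S4: 358.7 km
S1: 70.5 km
The farthest is S3 at 568.0 km.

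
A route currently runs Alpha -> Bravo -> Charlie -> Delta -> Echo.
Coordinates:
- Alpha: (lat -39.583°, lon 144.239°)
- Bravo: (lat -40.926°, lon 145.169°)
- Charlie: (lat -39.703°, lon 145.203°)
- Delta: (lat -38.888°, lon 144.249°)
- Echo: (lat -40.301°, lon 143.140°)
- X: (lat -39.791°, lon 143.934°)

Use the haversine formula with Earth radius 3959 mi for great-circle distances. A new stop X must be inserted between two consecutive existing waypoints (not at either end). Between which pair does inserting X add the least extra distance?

between Delta and Echo

Added distance for inserting X between each consecutive pair:
Alpha–Bravo: 18.6 mi
Bravo–Charlie: 85.0 mi
Charlie–Delta: 56.3 mi
Delta–Echo: 5.4 mi
Smallest added distance is 5.4 mi, inserting between Delta and Echo.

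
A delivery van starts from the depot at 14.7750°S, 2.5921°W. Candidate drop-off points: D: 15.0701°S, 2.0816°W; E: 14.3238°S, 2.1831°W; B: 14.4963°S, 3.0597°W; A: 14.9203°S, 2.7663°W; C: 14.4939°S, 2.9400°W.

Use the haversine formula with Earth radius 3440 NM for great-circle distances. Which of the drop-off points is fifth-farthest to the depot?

A

Distance to each, sorted:
E: 36.0 NM
D: 34.5 NM
B: 31.9 NM
C: 26.3 NM
A: 13.4 NM
The fifth-farthest is A at 13.4 NM.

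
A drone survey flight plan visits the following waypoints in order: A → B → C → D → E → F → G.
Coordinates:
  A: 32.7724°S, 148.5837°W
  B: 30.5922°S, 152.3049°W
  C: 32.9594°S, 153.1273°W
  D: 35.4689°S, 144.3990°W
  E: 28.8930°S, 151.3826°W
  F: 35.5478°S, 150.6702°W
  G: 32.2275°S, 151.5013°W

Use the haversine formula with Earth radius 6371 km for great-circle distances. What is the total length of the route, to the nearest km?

3654 km

Leg distances:
A→B: 427.4 km  (cumulative 427.4 km)
B→C: 274.5 km  (cumulative 701.9 km)
C→D: 849.3 km  (cumulative 1551.2 km)
D→E: 982.6 km  (cumulative 2533.8 km)
E→F: 743.0 km  (cumulative 3276.8 km)
F→G: 377.1 km  (cumulative 3653.9 km)
Total route length ≈ 3654 km.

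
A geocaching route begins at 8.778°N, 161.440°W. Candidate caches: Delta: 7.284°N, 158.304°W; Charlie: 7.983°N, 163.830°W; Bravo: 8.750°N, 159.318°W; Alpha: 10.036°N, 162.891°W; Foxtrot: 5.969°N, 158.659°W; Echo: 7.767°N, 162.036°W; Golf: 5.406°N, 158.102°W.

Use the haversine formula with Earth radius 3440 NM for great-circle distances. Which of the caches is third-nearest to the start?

Bravo

Distances from the start (8.778°N, 161.440°W):
Echo: 70.3 NM
Alpha: 114.4 NM
Bravo: 125.9 NM
Charlie: 149.8 NM
Delta: 206.9 NM
Foxtrot: 236.3 NM
Golf: 283.8 NM
The third-nearest is Bravo at 125.9 NM.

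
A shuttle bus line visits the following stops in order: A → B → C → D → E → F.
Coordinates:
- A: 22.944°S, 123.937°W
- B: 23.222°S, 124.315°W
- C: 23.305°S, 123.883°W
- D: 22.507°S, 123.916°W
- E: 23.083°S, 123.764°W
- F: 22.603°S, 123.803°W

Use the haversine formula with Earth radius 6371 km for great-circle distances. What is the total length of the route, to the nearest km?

303 km

Leg distances:
A→B: 49.5 km  (cumulative 49.5 km)
B→C: 45.1 km  (cumulative 94.6 km)
C→D: 88.8 km  (cumulative 183.4 km)
D→E: 65.9 km  (cumulative 249.3 km)
E→F: 53.5 km  (cumulative 302.8 km)
Total route length ≈ 303 km.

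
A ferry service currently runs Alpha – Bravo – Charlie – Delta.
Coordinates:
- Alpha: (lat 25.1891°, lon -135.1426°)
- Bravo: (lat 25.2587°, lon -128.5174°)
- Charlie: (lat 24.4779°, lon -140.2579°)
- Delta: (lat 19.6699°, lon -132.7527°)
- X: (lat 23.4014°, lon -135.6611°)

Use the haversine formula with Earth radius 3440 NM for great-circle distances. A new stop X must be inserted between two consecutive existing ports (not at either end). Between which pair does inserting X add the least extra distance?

between Bravo and Charlie

Added distance for inserting X between each consecutive pair:
Alpha–Bravo: 157.5 NM
Bravo–Charlie: 25.7 NM
Charlie–Delta: 29.6 NM
Smallest added distance is 25.7 NM, inserting between Bravo and Charlie.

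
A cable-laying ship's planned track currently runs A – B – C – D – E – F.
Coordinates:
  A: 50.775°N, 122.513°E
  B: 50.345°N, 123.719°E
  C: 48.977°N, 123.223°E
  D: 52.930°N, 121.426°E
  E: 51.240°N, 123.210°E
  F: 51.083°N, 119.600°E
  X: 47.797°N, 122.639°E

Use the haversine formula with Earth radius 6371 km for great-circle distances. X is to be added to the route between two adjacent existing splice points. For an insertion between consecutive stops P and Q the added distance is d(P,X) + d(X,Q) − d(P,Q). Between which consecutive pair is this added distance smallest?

Added distance for inserting X between each consecutive pair:
A–B: 527.6 km
B–C: 275.9 km
C–D: 258.1 km
D–E: 738.3 km
E–F: 559.0 km
Smallest added distance is 258.1 km, inserting between C and D.

between C and D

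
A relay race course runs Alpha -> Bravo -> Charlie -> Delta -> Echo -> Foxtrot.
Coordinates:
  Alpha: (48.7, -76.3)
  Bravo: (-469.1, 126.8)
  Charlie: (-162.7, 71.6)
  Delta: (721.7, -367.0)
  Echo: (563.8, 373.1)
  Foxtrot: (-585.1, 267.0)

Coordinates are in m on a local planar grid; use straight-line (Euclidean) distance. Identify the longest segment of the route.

Echo–Foxtrot

Leg distances:
Alpha→Bravo: 556.2 m
Bravo→Charlie: 311.3 m
Charlie→Delta: 987.2 m
Delta→Echo: 756.8 m
Echo→Foxtrot: 1153.8 m
The longest leg is Echo–Foxtrot at 1153.8 m.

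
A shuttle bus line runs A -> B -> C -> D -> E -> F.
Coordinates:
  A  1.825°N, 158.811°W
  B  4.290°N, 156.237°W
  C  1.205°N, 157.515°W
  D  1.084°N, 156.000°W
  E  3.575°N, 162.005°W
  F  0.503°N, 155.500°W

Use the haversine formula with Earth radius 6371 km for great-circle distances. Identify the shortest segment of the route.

C–D

Leg distances:
A→B: 396.0 km
B→C: 371.2 km
C→D: 169.0 km
D→E: 722.3 km
E→F: 799.4 km
The shortest leg is C–D at 169.0 km.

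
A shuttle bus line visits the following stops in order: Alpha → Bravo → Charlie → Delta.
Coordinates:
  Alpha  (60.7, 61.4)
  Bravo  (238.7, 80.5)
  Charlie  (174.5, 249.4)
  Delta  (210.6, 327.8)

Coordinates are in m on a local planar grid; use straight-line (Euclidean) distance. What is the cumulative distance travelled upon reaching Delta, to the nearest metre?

446 m

Leg distances:
Alpha→Bravo: 179.0 m  (cumulative 179.0 m)
Bravo→Charlie: 180.7 m  (cumulative 359.7 m)
Charlie→Delta: 86.3 m  (cumulative 446.0 m)
Cumulative distance at Delta ≈ 446 m.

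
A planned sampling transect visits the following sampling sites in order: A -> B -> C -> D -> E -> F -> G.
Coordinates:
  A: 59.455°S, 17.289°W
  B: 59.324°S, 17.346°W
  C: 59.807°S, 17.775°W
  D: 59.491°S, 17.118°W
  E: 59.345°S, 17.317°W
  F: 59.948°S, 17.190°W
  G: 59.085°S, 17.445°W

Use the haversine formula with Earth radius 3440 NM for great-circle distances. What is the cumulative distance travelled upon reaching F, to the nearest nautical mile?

114 NM

Leg distances:
A→B: 8.1 NM  (cumulative 8.1 NM)
B→C: 31.8 NM  (cumulative 39.9 NM)
C→D: 27.5 NM  (cumulative 67.4 NM)
D→E: 10.7 NM  (cumulative 78.0 NM)
E→F: 36.4 NM  (cumulative 114.4 NM)
Cumulative distance at F ≈ 114 NM.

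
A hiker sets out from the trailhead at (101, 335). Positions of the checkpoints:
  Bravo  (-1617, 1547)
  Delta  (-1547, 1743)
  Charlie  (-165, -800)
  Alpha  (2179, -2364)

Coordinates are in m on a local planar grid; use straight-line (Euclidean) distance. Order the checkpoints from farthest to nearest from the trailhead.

Alpha, Delta, Bravo, Charlie

Computing each straight-line distance from (101, 335):
Alpha (2179, -2364): 3406.3 m
Delta (-1547, 1743): 2167.6 m
Bravo (-1617, 1547): 2102.5 m
Charlie (-165, -800): 1165.8 m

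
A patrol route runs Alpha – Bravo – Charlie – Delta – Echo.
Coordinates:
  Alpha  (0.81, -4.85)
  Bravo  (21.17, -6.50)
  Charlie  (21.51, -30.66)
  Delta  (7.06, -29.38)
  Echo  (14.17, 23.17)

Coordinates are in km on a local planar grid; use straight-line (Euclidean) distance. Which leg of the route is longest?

Leg distances:
Alpha→Bravo: 20.4 km
Bravo→Charlie: 24.2 km
Charlie→Delta: 14.5 km
Delta→Echo: 53.0 km
The longest leg is Delta–Echo at 53.0 km.

Delta–Echo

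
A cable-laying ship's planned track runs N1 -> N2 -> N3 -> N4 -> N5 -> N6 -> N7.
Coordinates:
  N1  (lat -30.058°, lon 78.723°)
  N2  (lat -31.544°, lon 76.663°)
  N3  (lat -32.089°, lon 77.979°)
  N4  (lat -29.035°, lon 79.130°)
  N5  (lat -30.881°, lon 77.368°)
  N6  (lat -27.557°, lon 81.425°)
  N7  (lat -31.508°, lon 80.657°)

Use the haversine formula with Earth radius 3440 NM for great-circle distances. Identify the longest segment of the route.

Leg distances:
N1→N2: 138.7 NM
N2→N3: 74.7 NM
N3→N4: 192.8 NM
N4→N5: 143.8 NM
N5→N6: 291.5 NM
N6→N7: 240.6 NM
The longest leg is N5–N6 at 291.5 NM.

N5–N6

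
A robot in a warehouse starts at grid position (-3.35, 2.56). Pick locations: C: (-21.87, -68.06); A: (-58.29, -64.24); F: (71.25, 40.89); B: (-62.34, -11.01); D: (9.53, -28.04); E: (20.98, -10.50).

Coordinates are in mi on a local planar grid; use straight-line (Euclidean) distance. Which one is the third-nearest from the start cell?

B

Distance to each, sorted:
E: 27.6 mi
D: 33.2 mi
B: 60.5 mi
C: 73.0 mi
F: 83.9 mi
A: 86.5 mi
The third-nearest is B at 60.5 mi.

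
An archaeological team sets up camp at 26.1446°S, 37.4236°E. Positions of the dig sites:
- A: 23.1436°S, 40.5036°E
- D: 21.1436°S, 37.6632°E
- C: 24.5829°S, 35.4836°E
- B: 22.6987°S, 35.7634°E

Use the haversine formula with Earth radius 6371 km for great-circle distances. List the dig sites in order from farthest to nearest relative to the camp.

D, A, B, C

Distance from the camp at 26.1446°S, 37.4236°E to each:
D 21.1436°S, 37.6632°E: 556.6 km
A 23.1436°S, 40.5036°E: 456.3 km
B 22.6987°S, 35.7634°E: 418.4 km
C 24.5829°S, 35.4836°E: 261.0 km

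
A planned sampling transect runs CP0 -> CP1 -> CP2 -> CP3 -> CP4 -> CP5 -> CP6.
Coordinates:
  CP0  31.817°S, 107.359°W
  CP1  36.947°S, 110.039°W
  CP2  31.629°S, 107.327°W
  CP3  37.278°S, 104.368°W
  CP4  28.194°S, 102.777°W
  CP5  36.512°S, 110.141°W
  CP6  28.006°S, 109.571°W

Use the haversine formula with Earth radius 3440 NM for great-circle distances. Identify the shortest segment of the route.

Leg distances:
CP0→CP1: 335.4 NM
CP1→CP2: 346.4 NM
CP2→CP3: 369.4 NM
CP3→CP4: 551.3 NM
CP4→CP5: 623.1 NM
CP5→CP6: 511.5 NM
The shortest leg is CP0–CP1 at 335.4 NM.

CP0–CP1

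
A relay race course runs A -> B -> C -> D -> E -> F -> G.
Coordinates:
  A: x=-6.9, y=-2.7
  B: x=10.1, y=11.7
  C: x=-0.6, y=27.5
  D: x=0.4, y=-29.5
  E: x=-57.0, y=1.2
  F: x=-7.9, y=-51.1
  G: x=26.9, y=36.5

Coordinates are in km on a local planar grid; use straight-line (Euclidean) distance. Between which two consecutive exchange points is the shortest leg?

Leg distances:
A→B: 22.3 km
B→C: 19.1 km
C→D: 57.0 km
D→E: 65.1 km
E→F: 71.7 km
F→G: 94.3 km
The shortest leg is B–C at 19.1 km.

B–C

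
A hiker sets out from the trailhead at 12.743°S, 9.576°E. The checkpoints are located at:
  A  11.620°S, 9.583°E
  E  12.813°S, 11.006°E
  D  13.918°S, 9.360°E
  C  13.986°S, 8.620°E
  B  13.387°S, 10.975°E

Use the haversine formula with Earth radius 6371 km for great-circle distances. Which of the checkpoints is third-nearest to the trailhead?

Distances from the trailhead (12.743°S, 9.576°E):
A: 124.9 km
D: 132.7 km
E: 155.3 km
B: 167.6 km
C: 172.6 km
The third-nearest is E at 155.3 km.

E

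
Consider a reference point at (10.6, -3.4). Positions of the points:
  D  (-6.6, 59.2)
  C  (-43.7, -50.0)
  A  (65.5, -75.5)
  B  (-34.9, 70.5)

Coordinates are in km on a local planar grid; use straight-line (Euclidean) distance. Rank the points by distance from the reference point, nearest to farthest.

D, C, B, A

Distance from the reference point at (10.6, -3.4) to each:
D (-6.6, 59.2): 64.9 km
C (-43.7, -50.0): 71.6 km
B (-34.9, 70.5): 86.8 km
A (65.5, -75.5): 90.6 km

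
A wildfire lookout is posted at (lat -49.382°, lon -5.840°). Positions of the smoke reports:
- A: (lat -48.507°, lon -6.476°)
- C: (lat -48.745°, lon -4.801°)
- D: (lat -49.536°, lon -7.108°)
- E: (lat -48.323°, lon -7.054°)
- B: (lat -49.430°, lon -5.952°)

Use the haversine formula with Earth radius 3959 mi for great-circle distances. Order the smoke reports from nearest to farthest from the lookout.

B, D, C, A, E

Distances from the lookout:
B (lat -49.430°, lon -5.952°): 6.0 mi
D (lat -49.536°, lon -7.108°): 57.9 mi
C (lat -48.745°, lon -4.801°): 64.4 mi
A (lat -48.507°, lon -6.476°): 67.0 mi
E (lat -48.323°, lon -7.054°): 91.7 mi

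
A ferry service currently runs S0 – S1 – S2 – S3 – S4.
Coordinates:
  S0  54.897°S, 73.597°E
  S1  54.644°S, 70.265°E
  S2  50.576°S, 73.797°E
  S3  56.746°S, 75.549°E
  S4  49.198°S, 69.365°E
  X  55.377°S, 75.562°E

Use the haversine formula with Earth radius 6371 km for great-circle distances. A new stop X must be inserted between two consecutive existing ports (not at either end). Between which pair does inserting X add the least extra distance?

between S2 and S3

Added distance for inserting X between each consecutive pair:
S0–S1: 267.6 km
S1–S2: 382.9 km
S2–S3: 3.3 km
S3–S4: 22.6 km
Smallest added distance is 3.3 km, inserting between S2 and S3.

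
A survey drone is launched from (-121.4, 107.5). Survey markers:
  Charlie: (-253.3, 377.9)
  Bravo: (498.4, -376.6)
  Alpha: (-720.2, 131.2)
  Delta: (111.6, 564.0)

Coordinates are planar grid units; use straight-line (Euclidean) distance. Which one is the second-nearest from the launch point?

Distance to each, sorted:
Charlie: 300.9
Delta: 512.5
Alpha: 599.3
Bravo: 786.5
The second-nearest is Delta at 512.5.

Delta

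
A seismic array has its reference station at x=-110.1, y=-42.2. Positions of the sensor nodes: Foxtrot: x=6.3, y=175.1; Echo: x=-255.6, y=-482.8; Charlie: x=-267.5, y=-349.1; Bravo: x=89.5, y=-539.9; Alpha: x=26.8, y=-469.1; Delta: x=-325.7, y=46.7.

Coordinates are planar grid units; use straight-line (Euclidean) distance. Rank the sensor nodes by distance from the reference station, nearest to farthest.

Delta, Foxtrot, Charlie, Alpha, Echo, Bravo

Computing each straight-line distance from x=-110.1, y=-42.2:
Delta x=-325.7, y=46.7: 233.2
Foxtrot x=6.3, y=175.1: 246.5
Charlie x=-267.5, y=-349.1: 344.9
Alpha x=26.8, y=-469.1: 448.3
Echo x=-255.6, y=-482.8: 464.0
Bravo x=89.5, y=-539.9: 536.2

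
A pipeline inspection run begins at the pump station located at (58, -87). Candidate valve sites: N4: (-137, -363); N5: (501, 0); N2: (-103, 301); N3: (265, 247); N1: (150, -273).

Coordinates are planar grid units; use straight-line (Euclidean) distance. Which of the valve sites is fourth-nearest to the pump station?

N2

Distance to each, sorted:
N1: 207.5
N4: 337.9
N3: 392.9
N2: 420.1
N5: 451.5
The fourth-nearest is N2 at 420.1.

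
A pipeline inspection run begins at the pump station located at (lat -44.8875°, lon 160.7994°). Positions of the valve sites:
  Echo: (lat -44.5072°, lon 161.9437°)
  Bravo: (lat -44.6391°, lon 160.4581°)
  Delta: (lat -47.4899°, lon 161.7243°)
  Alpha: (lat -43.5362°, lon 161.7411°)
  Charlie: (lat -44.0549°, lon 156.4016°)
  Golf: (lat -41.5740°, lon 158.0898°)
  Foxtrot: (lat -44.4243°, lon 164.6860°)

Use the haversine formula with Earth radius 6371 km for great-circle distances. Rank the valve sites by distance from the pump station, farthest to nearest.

Golf, Charlie, Foxtrot, Delta, Alpha, Echo, Bravo

Distances from the pump station:
Golf (lat -41.5740°, lon 158.0898°): 428.8 km
Charlie (lat -44.0549°, lon 156.4016°): 361.0 km
Foxtrot (lat -44.4243°, lon 164.6860°): 311.7 km
Delta (lat -47.4899°, lon 161.7243°): 298.0 km
Alpha (lat -43.5362°, lon 161.7411°): 168.0 km
Echo (lat -44.5072°, lon 161.9437°): 99.8 km
Bravo (lat -44.6391°, lon 160.4581°): 38.6 km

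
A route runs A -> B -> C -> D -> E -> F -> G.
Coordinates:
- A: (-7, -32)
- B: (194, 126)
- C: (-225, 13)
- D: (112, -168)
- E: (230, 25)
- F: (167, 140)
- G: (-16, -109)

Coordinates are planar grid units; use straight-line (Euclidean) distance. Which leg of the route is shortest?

E–F

Leg distances:
A→B: 255.7
B→C: 434.0
C→D: 382.5
D→E: 226.2
E→F: 131.1
F→G: 309.0
The shortest leg is E–F at 131.1.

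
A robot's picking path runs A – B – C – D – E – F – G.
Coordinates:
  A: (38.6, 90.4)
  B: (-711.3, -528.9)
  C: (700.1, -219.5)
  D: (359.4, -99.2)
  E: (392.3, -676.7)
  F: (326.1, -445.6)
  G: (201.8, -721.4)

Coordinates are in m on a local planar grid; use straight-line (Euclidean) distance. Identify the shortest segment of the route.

Leg distances:
A→B: 972.6 m
B→C: 1444.9 m
C→D: 361.3 m
D→E: 578.4 m
E→F: 240.4 m
F→G: 302.5 m
The shortest leg is E–F at 240.4 m.

E–F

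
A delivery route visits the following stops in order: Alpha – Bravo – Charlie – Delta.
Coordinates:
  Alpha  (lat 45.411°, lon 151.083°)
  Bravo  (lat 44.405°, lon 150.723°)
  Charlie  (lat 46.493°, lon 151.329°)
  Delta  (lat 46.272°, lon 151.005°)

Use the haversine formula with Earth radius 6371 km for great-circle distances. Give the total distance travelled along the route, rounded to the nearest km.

387 km

Leg distances:
Alpha→Bravo: 115.4 km  (cumulative 115.4 km)
Bravo→Charlie: 236.9 km  (cumulative 352.3 km)
Charlie→Delta: 35.0 km  (cumulative 387.3 km)
Total route length ≈ 387 km.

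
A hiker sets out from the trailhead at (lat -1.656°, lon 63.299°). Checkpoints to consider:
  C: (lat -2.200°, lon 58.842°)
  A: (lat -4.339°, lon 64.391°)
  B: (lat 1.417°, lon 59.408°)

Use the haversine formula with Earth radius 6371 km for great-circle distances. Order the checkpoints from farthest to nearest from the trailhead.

Distance from the trailhead at (lat -1.656°, lon 63.299°) to each:
B (lat 1.417°, lon 59.408°): 551.3 km
C (lat -2.200°, lon 58.842°): 499.0 km
A (lat -4.339°, lon 64.391°): 322.0 km

B, C, A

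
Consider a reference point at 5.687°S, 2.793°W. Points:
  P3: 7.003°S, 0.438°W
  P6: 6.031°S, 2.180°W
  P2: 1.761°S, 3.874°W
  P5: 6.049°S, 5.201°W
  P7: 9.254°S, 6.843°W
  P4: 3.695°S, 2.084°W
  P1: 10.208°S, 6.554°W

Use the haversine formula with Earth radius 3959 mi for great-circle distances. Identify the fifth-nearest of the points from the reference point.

P2

Distances from the reference point (5.687°S, 2.793°W):
P6: 48.4 mi
P4: 146.0 mi
P5: 167.4 mi
P3: 185.5 mi
P2: 281.3 mi
P7: 371.1 mi
P1: 404.7 mi
The fifth-nearest is P2 at 281.3 mi.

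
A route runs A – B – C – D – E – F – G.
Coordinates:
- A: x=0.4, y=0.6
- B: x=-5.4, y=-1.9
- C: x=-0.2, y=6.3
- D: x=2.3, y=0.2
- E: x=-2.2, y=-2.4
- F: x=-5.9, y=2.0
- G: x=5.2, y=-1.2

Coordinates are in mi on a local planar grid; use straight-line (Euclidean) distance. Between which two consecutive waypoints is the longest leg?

Leg distances:
A→B: 6.3 mi
B→C: 9.7 mi
C→D: 6.6 mi
D→E: 5.2 mi
E→F: 5.7 mi
F→G: 11.6 mi
The longest leg is F–G at 11.6 mi.

F–G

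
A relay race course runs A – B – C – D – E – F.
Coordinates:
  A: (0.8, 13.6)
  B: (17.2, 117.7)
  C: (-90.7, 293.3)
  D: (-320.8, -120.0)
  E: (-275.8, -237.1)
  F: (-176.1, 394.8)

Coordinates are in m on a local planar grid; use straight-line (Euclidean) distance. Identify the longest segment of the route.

E–F

Leg distances:
A→B: 105.4 m
B→C: 206.1 m
C→D: 473.0 m
D→E: 125.4 m
E→F: 639.7 m
The longest leg is E–F at 639.7 m.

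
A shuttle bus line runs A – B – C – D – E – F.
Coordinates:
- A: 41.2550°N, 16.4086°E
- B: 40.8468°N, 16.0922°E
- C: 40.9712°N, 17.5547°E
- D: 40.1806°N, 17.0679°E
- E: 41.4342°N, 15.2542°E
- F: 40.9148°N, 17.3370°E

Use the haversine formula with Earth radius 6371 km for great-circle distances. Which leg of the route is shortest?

Leg distances:
A→B: 52.6 km
B→C: 123.7 km
C→D: 97.0 km
D→E: 206.7 km
E→F: 183.6 km
The shortest leg is A–B at 52.6 km.

A–B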